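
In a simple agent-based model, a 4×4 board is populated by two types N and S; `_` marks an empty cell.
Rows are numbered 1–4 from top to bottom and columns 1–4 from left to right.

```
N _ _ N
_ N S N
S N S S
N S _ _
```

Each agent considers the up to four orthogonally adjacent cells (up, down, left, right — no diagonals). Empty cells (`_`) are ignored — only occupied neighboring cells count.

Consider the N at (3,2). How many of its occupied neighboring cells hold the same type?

1

Occupied neighbors of (3,2): (2,2)=N, (4,2)=S, (3,1)=S, (3,3)=S.
Same type (N): 1 of 4.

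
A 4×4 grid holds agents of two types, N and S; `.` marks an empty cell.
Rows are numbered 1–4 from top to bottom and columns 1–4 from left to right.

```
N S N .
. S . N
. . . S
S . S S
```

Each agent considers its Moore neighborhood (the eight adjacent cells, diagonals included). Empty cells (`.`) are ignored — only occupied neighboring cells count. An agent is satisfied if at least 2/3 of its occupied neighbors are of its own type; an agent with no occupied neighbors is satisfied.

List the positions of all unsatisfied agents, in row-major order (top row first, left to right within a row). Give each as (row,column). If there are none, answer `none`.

(1,1)N 0/2 unhappy
(1,2)S 1/3 unhappy
(1,3)N 1/3 unhappy
(2,2)S 1/3 unhappy
(2,4)N 1/2 unhappy
(3,4)S 2/3 ok
(4,1)S 0/0 ok
(4,3)S 2/2 ok
(4,4)S 2/2 ok

(1,1), (1,2), (1,3), (2,2), (2,4)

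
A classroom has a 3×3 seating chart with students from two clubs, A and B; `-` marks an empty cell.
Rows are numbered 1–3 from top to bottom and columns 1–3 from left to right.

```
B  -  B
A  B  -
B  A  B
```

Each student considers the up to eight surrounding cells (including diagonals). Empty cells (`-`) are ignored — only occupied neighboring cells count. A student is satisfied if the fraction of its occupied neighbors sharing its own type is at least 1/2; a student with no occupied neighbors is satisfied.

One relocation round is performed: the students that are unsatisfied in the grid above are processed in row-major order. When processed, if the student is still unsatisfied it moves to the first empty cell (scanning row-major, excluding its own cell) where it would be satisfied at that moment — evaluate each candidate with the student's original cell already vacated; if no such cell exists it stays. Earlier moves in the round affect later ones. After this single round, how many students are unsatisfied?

Initially unsatisfied (in order): (2,1), (3,1), (3,2).
  (2,1): no empty cell satisfies it; stays.
  (3,1) → (1,2).
  (3,2) → (3,1).
Resulting grid:
B B B
A B -
A - B
Unsatisfied now: (2,1).

1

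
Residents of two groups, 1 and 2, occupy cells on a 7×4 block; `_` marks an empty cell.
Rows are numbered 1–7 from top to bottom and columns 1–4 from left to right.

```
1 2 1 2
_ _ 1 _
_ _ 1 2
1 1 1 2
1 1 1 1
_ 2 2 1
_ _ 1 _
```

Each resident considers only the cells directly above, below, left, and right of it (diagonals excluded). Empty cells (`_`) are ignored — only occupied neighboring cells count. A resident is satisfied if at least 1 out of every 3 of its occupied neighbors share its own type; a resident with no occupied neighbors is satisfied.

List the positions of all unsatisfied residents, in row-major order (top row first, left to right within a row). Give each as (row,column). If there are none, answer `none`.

Row 1: (1,1)1 0/1 unhappy · (1,2)2 0/2 unhappy · (1,3)1 1/3 ok · (1,4)2 0/1 unhappy
Row 2: (2,3)1 2/2 ok
Row 3: (3,3)1 2/3 ok · (3,4)2 1/2 ok
Row 4: (4,1)1 2/2 ok · (4,2)1 3/3 ok · (4,3)1 3/4 ok · (4,4)2 1/3 ok
Row 5: (5,1)1 2/2 ok · (5,2)1 3/4 ok · (5,3)1 3/4 ok · (5,4)1 2/3 ok
Row 6: (6,2)2 1/2 ok · (6,3)2 1/4 unhappy · (6,4)1 1/2 ok
Row 7: (7,3)1 0/1 unhappy

(1,1), (1,2), (1,4), (6,3), (7,3)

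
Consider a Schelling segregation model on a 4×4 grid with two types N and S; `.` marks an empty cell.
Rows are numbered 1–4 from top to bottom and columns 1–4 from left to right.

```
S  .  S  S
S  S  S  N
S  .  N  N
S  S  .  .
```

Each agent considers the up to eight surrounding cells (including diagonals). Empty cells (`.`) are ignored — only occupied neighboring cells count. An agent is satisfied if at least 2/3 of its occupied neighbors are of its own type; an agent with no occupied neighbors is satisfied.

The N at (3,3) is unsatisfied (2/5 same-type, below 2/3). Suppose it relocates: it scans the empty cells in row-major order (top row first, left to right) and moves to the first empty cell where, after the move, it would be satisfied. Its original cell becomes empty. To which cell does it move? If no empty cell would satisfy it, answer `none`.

Vacating (3,3). Empty cells in order:
  (1,2): 0/5 same-type → still unsatisfied.
  (3,2): 0/6 same-type → still unsatisfied.
  (4,3): 1/2 same-type → still unsatisfied.
  (4,4): 1/1 same-type → satisfied — stop here.

(4,4)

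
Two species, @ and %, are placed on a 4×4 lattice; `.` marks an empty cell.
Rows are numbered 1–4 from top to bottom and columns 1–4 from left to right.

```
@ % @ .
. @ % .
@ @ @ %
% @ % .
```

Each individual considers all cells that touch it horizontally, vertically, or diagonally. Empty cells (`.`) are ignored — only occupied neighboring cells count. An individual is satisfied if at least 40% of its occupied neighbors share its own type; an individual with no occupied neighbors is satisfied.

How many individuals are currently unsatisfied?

Row 1: (1,1)@ 1/2 satisfied · (1,2)% 1/4 not · (1,3)@ 1/3 not
Row 2: (2,2)@ 5/7 satisfied · (2,3)% 2/6 not
Row 3: (3,1)@ 3/4 satisfied · (3,2)@ 4/7 satisfied · (3,3)@ 3/6 satisfied · (3,4)% 2/3 satisfied
Row 4: (4,1)% 0/3 not · (4,2)@ 3/5 satisfied · (4,3)% 1/4 not
Unsatisfied: (1,2), (1,3), (2,3), (4,1), (4,3) — 5 in total.

5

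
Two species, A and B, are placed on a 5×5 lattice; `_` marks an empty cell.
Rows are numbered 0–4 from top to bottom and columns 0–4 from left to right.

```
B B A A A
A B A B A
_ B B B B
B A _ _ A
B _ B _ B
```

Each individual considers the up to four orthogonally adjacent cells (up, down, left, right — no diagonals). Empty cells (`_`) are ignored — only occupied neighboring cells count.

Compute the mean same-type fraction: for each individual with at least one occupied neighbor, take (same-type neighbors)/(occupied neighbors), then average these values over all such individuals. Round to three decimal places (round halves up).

Row 0: (0,0)B 1/2 · (0,1)B 2/3 · (0,2)A 2/3 · (0,3)A 2/3 · (0,4)A 2/2
Row 1: (1,0)A 0/2 · (1,1)B 2/4 · (1,2)A 1/4 · (1,3)B 1/4 · (1,4)A 1/3
Row 2: (2,1)B 2/3 · (2,2)B 2/3 · (2,3)B 3/3 · (2,4)B 1/3
Row 3: (3,0)B 1/2 · (3,1)A 0/2 · (3,4)A 0/2
Row 4: (4,0)B 1/1 · (4,2)B — no occupied neighbors · (4,4)B 0/1
Sum over 19 individuals: 1/2 + 2/3 + 2/3 + 2/3 + 2/2 + 0/2 + 2/4 + 1/4 + 1/4 + 1/3 + 2/3 + 2/3 + 3/3 + 1/3 + 1/2 + 0/2 + 0/2 + 1/1 + 0/1 = 9; mean = 9 ÷ 19 = 9/19 = 0.473684… → 0.474.

0.474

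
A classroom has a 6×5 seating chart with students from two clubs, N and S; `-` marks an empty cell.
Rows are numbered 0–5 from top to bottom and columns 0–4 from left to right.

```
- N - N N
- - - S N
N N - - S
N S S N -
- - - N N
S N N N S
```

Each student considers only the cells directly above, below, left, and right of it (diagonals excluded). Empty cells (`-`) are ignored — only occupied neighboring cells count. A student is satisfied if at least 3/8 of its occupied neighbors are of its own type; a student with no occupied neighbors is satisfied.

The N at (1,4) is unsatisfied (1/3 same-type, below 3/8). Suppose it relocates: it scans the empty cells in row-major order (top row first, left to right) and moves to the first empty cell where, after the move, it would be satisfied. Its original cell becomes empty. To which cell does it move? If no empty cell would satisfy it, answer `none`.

(0,0)

Vacating (1,4). Empty cells in order:
  (0,0): 1/1 same-type → satisfied — stop here.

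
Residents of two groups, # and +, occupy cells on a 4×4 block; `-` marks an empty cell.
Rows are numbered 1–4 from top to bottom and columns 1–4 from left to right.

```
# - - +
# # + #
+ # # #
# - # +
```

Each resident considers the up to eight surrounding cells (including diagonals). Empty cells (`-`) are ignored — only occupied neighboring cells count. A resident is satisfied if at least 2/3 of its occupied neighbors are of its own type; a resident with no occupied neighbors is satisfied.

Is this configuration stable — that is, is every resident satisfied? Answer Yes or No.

Row 1: (1,1)# 2/2 ✓ · (1,4)+ 1/2 ✗
Row 2: (2,1)# 3/4 ✓ · (2,2)# 4/6 ✓ · (2,3)+ 1/6 ✗ · (2,4)# 2/4 ✗
Row 3: (3,1)+ 0/4 ✗ · (3,2)# 5/7 ✓ · (3,3)# 5/7 ✓ · (3,4)# 3/5 ✗
Row 4: (4,1)# 1/2 ✗ · (4,3)# 3/4 ✓ · (4,4)+ 0/3 ✗
For instance (1,4) has only 1/2 same-type neighbors, below 2/3.

No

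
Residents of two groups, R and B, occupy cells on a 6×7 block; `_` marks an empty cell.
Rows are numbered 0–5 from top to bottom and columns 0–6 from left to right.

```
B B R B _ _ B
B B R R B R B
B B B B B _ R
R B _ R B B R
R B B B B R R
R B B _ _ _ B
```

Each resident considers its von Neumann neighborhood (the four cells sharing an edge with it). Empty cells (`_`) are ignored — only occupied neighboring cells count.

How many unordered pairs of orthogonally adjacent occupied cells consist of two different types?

Scan each occupied cell's neighbors to the right and below so each pair is counted once.
Row 0: B(0,0)–B(0,1)= B(0,0)–B(1,0)= B(0,1)–R(0,2)≠ B(0,1)–B(1,1)= R(0,2)–B(0,3)≠ R(0,2)–R(1,2)= B(0,3)–R(1,3)≠ B(0,6)–B(1,6)=  → 3/8 unlike.
Row 1: B(1,0)–B(1,1)= B(1,0)–B(2,0)= B(1,1)–R(1,2)≠ B(1,1)–B(2,1)= R(1,2)–R(1,3)= R(1,2)–B(2,2)≠ R(1,3)–B(1,4)≠ R(1,3)–B(2,3)≠ B(1,4)–R(1,5)≠ B(1,4)–B(2,4)= R(1,5)–B(1,6)≠ B(1,6)–R(2,6)≠  → 7/12 unlike.
Row 2: B(2,0)–B(2,1)= B(2,0)–R(3,0)≠ B(2,1)–B(2,2)= B(2,1)–B(3,1)= B(2,2)–B(2,3)= B(2,3)–B(2,4)= B(2,3)–R(3,3)≠ B(2,4)–B(3,4)= R(2,6)–R(3,6)=  → 2/9 unlike.
Row 3: R(3,0)–B(3,1)≠ R(3,0)–R(4,0)= B(3,1)–B(4,1)= R(3,3)–B(3,4)≠ R(3,3)–B(4,3)≠ B(3,4)–B(3,5)= B(3,4)–B(4,4)= B(3,5)–R(3,6)≠ B(3,5)–R(4,5)≠ R(3,6)–R(4,6)=  → 5/10 unlike.
Row 4: R(4,0)–B(4,1)≠ R(4,0)–R(5,0)= B(4,1)–B(4,2)= B(4,1)–B(5,1)= B(4,2)–B(4,3)= B(4,2)–B(5,2)= B(4,3)–B(4,4)= B(4,4)–R(4,5)≠ R(4,5)–R(4,6)= R(4,6)–B(5,6)≠  → 3/10 unlike.
Row 5: R(5,0)–B(5,1)≠ B(5,1)–B(5,2)=  → 1/2 unlike.
Total adjacent occupied pairs: 51; unlike-type pairs: 21.

21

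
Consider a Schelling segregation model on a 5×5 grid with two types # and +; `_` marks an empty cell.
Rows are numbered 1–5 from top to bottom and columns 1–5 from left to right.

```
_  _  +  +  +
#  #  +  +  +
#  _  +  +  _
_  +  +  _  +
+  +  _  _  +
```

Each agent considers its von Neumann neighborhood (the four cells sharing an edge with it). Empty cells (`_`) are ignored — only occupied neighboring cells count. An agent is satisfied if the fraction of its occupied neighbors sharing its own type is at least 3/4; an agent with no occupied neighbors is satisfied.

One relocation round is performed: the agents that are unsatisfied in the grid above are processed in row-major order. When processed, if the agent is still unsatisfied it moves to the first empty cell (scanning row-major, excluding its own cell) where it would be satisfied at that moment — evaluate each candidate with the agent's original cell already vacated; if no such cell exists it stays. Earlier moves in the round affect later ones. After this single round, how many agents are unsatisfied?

0

Initially unsatisfied (in order): (2,2).
  (2,2) → (1,1).
Resulting grid:
# _ + + +
# _ + + +
# _ + + _
_ + + _ +
+ + _ _ +
All satisfied now.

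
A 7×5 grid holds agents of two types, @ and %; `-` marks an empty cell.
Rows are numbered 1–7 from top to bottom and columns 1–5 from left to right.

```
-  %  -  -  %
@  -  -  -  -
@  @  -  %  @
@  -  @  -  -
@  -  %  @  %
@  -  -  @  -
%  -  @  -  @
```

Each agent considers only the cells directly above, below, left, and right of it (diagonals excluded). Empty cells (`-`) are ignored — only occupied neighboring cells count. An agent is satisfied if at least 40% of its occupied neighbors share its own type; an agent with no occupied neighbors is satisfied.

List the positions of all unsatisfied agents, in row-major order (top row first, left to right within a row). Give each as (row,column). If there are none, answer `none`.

(3,4), (3,5), (4,3), (5,3), (5,4), (5,5), (7,1)

Row 1: (1,2)% 0/0 satisfied · (1,5)% 0/0 satisfied
Row 2: (2,1)@ 1/1 satisfied
Row 3: (3,1)@ 3/3 satisfied · (3,2)@ 1/1 satisfied · (3,4)% 0/1 not · (3,5)@ 0/1 not
Row 4: (4,1)@ 2/2 satisfied · (4,3)@ 0/1 not
Row 5: (5,1)@ 2/2 satisfied · (5,3)% 0/2 not · (5,4)@ 1/3 not · (5,5)% 0/1 not
Row 6: (6,1)@ 1/2 satisfied · (6,4)@ 1/1 satisfied
Row 7: (7,1)% 0/1 not · (7,3)@ 0/0 satisfied · (7,5)@ 0/0 satisfied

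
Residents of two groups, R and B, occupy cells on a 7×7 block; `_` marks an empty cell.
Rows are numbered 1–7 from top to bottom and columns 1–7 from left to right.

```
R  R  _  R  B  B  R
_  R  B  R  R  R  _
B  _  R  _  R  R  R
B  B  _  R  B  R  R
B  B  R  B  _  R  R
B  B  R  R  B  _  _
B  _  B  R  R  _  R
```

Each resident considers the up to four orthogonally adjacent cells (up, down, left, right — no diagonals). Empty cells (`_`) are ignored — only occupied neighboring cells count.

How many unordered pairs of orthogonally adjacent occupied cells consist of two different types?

Scan each occupied cell's neighbors to the right and below so each pair is counted once.
Row 1: R(1,1)–R(1,2)= R(1,2)–R(2,2)= R(1,4)–B(1,5)≠ R(1,4)–R(2,4)= B(1,5)–B(1,6)= B(1,5)–R(2,5)≠ B(1,6)–R(1,7)≠ B(1,6)–R(2,6)≠  → 4/8 unlike.
Row 2: R(2,2)–B(2,3)≠ B(2,3)–R(2,4)≠ B(2,3)–R(3,3)≠ R(2,4)–R(2,5)= R(2,5)–R(2,6)= R(2,5)–R(3,5)= R(2,6)–R(3,6)=  → 3/7 unlike.
Row 3: B(3,1)–B(4,1)= R(3,5)–R(3,6)= R(3,5)–B(4,5)≠ R(3,6)–R(3,7)= R(3,6)–R(4,6)= R(3,7)–R(4,7)=  → 1/6 unlike.
Row 4: B(4,1)–B(4,2)= B(4,1)–B(5,1)= B(4,2)–B(5,2)= R(4,4)–B(4,5)≠ R(4,4)–B(5,4)≠ B(4,5)–R(4,6)≠ R(4,6)–R(4,7)= R(4,6)–R(5,6)= R(4,7)–R(5,7)=  → 3/9 unlike.
Row 5: B(5,1)–B(5,2)= B(5,1)–B(6,1)= B(5,2)–R(5,3)≠ B(5,2)–B(6,2)= R(5,3)–B(5,4)≠ R(5,3)–R(6,3)= B(5,4)–R(6,4)≠ R(5,6)–R(5,7)=  → 3/8 unlike.
Row 6: B(6,1)–B(6,2)= B(6,1)–B(7,1)= B(6,2)–R(6,3)≠ R(6,3)–R(6,4)= R(6,3)–B(7,3)≠ R(6,4)–B(6,5)≠ R(6,4)–R(7,4)= B(6,5)–R(7,5)≠  → 4/8 unlike.
Row 7: B(7,3)–R(7,4)≠ R(7,4)–R(7,5)=  → 1/2 unlike.
Total adjacent occupied pairs: 48; unlike-type pairs: 19.

19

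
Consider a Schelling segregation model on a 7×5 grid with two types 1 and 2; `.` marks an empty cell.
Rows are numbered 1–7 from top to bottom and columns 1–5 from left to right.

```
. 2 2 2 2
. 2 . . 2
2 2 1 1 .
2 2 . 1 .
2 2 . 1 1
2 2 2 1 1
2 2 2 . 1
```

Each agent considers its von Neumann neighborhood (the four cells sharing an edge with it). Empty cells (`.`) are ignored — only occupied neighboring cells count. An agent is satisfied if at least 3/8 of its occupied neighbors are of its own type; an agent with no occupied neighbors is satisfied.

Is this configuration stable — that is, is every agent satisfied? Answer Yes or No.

Row 1: (1,2)2 2/2 ✓ · (1,3)2 2/2 ✓ · (1,4)2 2/2 ✓ · (1,5)2 2/2 ✓
Row 2: (2,2)2 2/2 ✓ · (2,5)2 1/1 ✓
Row 3: (3,1)2 2/2 ✓ · (3,2)2 3/4 ✓ · (3,3)1 1/2 ✓ · (3,4)1 2/2 ✓
Row 4: (4,1)2 3/3 ✓ · (4,2)2 3/3 ✓ · (4,4)1 2/2 ✓
Row 5: (5,1)2 3/3 ✓ · (5,2)2 3/3 ✓ · (5,4)1 3/3 ✓ · (5,5)1 2/2 ✓
Row 6: (6,1)2 3/3 ✓ · (6,2)2 4/4 ✓ · (6,3)2 2/3 ✓ · (6,4)1 2/3 ✓ · (6,5)1 3/3 ✓
Row 7: (7,1)2 2/2 ✓ · (7,2)2 3/3 ✓ · (7,3)2 2/2 ✓ · (7,5)1 1/1 ✓
All meet the threshold, so the configuration is stable.

Yes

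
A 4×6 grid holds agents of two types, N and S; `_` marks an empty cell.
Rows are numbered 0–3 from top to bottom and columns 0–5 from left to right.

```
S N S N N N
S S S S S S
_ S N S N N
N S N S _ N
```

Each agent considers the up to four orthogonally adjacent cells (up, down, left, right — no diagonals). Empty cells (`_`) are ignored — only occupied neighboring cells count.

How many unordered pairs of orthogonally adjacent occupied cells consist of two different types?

16

Scan each occupied cell's neighbors to the right and below so each pair is counted once.
From row 0: 7 unlike of 11 pairs (running 7/11).
From row 1: 3 unlike of 10 pairs (running 10/21).
From row 2: 3 unlike of 8 pairs (running 13/29).
From row 3: 3 unlike of 3 pairs (running 16/32).
Total adjacent occupied pairs: 32; unlike-type pairs: 16.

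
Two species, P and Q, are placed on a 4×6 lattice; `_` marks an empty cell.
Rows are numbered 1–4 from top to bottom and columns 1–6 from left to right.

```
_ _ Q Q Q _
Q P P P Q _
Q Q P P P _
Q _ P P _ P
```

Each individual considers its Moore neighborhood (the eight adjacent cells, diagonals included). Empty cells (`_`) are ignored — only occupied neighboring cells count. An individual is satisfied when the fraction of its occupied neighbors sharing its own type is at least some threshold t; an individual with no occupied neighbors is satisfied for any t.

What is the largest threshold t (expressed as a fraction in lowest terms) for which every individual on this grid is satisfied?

(1,3)Q 1/4
(1,4)Q 3/5
(1,5)Q 2/3
(2,1)Q 2/3
(2,2)P 2/6
(2,3)P 4/7
(2,4)P 4/8
(2,5)Q 2/5
(3,1)Q 3/4
(3,2)Q 3/7
(3,3)P 6/7
(3,4)P 6/7
(3,5)P 4/5
(4,1)Q 2/2
(4,3)P 3/4
(4,4)P 4/4
(4,6)P 1/1
The smallest same-type fraction is 1/4 at (1,3), which reduces to 1/4. Any threshold above that leaves this individual unsatisfied.

1/4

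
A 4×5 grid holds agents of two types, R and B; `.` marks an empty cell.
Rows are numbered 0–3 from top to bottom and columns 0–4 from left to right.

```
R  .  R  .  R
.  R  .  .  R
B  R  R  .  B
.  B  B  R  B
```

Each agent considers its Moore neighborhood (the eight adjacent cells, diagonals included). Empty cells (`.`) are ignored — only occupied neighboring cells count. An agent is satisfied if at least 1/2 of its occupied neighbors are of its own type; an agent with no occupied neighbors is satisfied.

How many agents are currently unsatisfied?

Row 0: (0,0)R 1/1 ok · (0,2)R 1/1 ok · (0,4)R 1/1 ok
Row 1: (1,1)R 4/5 ok · (1,4)R 1/2 ok
Row 2: (2,0)B 1/3 unhappy · (2,1)R 2/5 unhappy · (2,2)R 3/5 ok · (2,4)B 1/3 unhappy
Row 3: (3,1)B 2/4 ok · (3,2)B 1/4 unhappy · (3,3)R 1/4 unhappy · (3,4)B 1/2 ok
Unsatisfied: (2,0), (2,1), (2,4), (3,2), (3,3) — 5 in total.

5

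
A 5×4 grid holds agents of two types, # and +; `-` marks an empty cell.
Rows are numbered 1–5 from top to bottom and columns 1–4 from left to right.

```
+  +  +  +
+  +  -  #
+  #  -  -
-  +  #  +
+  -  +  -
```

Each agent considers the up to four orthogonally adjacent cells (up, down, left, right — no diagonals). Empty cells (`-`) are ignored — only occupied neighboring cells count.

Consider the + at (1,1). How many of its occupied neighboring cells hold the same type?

Occupied neighbors of (1,1): (2,1)=+, (1,2)=+.
Same type (+): 2 of 2.

2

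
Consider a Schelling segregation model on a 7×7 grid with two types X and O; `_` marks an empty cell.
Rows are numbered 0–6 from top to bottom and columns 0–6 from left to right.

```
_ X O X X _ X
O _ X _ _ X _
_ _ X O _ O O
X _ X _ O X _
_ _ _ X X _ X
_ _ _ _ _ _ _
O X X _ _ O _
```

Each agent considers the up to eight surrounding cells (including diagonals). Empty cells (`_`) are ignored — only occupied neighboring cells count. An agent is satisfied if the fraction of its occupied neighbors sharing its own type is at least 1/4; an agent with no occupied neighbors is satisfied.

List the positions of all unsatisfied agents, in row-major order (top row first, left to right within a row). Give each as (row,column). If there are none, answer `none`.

Row 0: (0,1)X 1/3 ok · (0,2)O 0/3 unhappy · (0,3)X 2/3 ok · (0,4)X 2/2 ok · (0,6)X 1/1 ok
Row 1: (1,0)O 0/1 unhappy · (1,2)X 3/5 ok · (1,5)X 2/4 ok
Row 2: (2,2)X 2/3 ok · (2,3)O 1/4 ok · (2,5)O 2/4 ok · (2,6)O 1/3 ok
Row 3: (3,0)X 0/0 ok · (3,2)X 2/3 ok · (3,4)O 2/5 ok · (3,5)X 2/5 ok
Row 4: (4,3)X 2/3 ok · (4,4)X 2/3 ok · (4,6)X 1/1 ok
Row 6: (6,0)O 0/1 unhappy · (6,1)X 1/2 ok · (6,2)X 1/1 ok · (6,5)O 0/0 ok

(0,2), (1,0), (6,0)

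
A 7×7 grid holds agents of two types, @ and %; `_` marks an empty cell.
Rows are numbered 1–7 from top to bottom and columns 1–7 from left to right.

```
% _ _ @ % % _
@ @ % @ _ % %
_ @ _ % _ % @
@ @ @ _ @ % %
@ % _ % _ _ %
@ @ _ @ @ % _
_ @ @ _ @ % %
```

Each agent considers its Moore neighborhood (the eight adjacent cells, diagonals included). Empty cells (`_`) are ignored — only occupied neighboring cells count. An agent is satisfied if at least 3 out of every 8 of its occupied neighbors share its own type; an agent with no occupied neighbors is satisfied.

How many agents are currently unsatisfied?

9

(1,1)% 0/2 not
(1,4)@ 1/3 not
(1,5)% 2/4 satisfied
(1,6)% 3/3 satisfied
(2,1)@ 2/3 satisfied
(2,2)@ 2/4 satisfied
(2,3)% 1/5 not
(2,4)@ 1/4 not
(2,6)% 4/5 satisfied
(2,7)% 3/4 satisfied
(3,2)@ 5/6 satisfied
(3,4)% 1/4 not
(3,6)% 4/6 satisfied
(3,7)@ 0/5 not
(4,1)@ 3/4 satisfied
(4,2)@ 4/5 satisfied
(4,3)@ 2/5 satisfied
(4,5)@ 0/4 not
(4,6)% 3/5 satisfied
(4,7)% 3/4 satisfied
(5,1)@ 4/5 satisfied
(5,2)% 0/6 not
(5,4)% 0/4 not
(5,7)% 3/3 satisfied
(6,1)@ 3/4 satisfied
(6,2)@ 4/5 satisfied
(6,4)@ 3/4 satisfied
(6,5)@ 2/5 satisfied
(6,6)% 3/5 satisfied
(7,2)@ 3/3 satisfied
(7,3)@ 3/3 satisfied
(7,5)@ 2/4 satisfied
(7,6)% 2/4 satisfied
(7,7)% 2/2 satisfied
Unsatisfied: (1,1), (1,4), (2,3), (2,4), (3,4), (3,7), (4,5), (5,2), (5,4) — 9 in total.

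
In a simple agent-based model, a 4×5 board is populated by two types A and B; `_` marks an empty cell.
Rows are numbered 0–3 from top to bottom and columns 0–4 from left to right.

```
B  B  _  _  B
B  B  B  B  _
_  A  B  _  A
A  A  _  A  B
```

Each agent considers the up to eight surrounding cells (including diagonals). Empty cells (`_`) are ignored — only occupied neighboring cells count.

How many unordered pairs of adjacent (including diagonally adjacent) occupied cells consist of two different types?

Scan each occupied cell's neighbors to the right and below (and the two forward diagonals) so each pair is counted once.
From row 0: 0 unlike of 7 pairs (running 0/7).
From row 1: 4 unlike of 10 pairs (running 4/17).
From row 2: 4 unlike of 7 pairs (running 8/24).
From row 3: 1 unlike of 2 pairs (running 9/26).
Total adjacent occupied pairs: 26; unlike-type pairs: 9.

9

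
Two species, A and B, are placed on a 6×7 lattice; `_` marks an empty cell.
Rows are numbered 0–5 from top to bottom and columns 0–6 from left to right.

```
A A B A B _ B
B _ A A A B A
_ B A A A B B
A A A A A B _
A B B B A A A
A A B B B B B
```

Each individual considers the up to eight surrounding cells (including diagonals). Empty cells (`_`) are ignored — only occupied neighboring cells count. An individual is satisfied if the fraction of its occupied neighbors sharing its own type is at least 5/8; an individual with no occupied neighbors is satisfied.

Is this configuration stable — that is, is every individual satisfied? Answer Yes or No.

(0,0)A 1/2 not
(0,1)A 2/4 not
(0,2)B 0/4 not
(0,3)A 3/5 not
(0,4)B 1/4 not
(0,6)B 1/2 not
(1,0)B 1/3 not
(1,2)A 5/7 satisfied
(1,3)A 6/8 satisfied
(1,4)A 4/7 not
(1,5)B 4/7 not
(1,6)A 0/4 not
(2,1)B 1/6 not
(2,2)A 6/7 satisfied
(2,3)A 8/8 satisfied
(2,4)A 5/8 satisfied
(2,5)B 3/7 not
(2,6)B 3/4 satisfied
(3,0)A 2/4 not
(3,1)A 4/7 not
(3,2)A 4/8 not
(3,3)A 6/8 satisfied
(3,4)A 5/8 satisfied
(3,5)B 2/7 not
(4,0)A 4/5 satisfied
(4,1)B 2/8 not
(4,2)B 4/8 not
(4,3)B 4/8 not
(4,4)A 3/8 not
(4,5)A 3/7 not
(4,6)A 1/4 not
(5,0)A 2/3 satisfied
(5,1)A 2/5 not
(5,2)B 4/5 satisfied
(5,3)B 4/5 satisfied
(5,4)B 3/5 not
(5,5)B 2/5 not
(5,6)B 1/3 not
For instance (0,0) has only 1/2 same-type neighbors, below 5/8.

No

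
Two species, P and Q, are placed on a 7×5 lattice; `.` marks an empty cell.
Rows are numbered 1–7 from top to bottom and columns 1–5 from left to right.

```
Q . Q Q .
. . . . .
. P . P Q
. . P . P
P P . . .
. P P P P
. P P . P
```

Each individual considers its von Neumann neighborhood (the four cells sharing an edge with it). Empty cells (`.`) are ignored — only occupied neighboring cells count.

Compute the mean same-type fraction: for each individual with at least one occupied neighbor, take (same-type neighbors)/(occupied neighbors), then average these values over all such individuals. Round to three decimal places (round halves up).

Row 1: (1,1)Q — no occupied neighbors · (1,3)Q 1/1 · (1,4)Q 1/1
Row 3: (3,2)P — no occupied neighbors · (3,4)P 0/1 · (3,5)Q 0/2
Row 4: (4,3)P — no occupied neighbors · (4,5)P 0/1
Row 5: (5,1)P 1/1 · (5,2)P 2/2
Row 6: (6,2)P 3/3 · (6,3)P 3/3 · (6,4)P 2/2 · (6,5)P 2/2
Row 7: (7,2)P 2/2 · (7,3)P 2/2 · (7,5)P 1/1
Sum over 14 individuals: 1/1 + 1/1 + 0/1 + 0/2 + 0/1 + 1/1 + 2/2 + 3/3 + 3/3 + 2/2 + 2/2 + 2/2 + 2/2 + 1/1 = 11; mean = 11 ÷ 14 = 11/14 = 0.785714… → 0.786.

0.786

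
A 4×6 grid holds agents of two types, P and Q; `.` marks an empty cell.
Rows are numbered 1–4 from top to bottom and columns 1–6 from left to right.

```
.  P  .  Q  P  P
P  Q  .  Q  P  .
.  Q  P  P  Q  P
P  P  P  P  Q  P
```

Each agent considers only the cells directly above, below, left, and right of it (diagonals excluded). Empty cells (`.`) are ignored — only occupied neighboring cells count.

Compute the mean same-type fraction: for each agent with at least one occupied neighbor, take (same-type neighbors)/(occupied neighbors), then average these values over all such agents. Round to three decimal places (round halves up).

Row 1: (1,2)P 0/1 · (1,4)Q 1/2 · (1,5)P 2/3 · (1,6)P 1/1
Row 2: (2,1)P 0/1 · (2,2)Q 1/3 · (2,4)Q 1/3 · (2,5)P 1/3
Row 3: (3,2)Q 1/3 · (3,3)P 2/3 · (3,4)P 2/4 · (3,5)Q 1/4 · (3,6)P 1/2
Row 4: (4,1)P 1/1 · (4,2)P 2/3 · (4,3)P 3/3 · (4,4)P 2/3 · (4,5)Q 1/3 · (4,6)P 1/2
Sum over 19 agents: 0/1 + 1/2 + 2/3 + 1/1 + 0/1 + 1/3 + 1/3 + 1/3 + 1/3 + 2/3 + 2/4 + 1/4 + 1/2 + 1/1 + 2/3 + 3/3 + 2/3 + 1/3 + 1/2 = 115/12; mean = 115/12 ÷ 19 = 115/228 = 0.504385… → 0.504.

0.504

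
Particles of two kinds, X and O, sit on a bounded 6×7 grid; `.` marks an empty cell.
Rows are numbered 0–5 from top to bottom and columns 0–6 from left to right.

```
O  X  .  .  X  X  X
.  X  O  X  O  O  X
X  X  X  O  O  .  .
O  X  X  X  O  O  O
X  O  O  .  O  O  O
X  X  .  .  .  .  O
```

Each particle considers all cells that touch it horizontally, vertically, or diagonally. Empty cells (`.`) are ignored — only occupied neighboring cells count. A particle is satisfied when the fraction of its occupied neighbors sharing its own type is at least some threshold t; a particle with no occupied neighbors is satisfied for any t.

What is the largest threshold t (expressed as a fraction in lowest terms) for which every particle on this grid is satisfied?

Row 0: (0,0)O 0/2 · (0,1)X 1/3 · (0,4)X 2/4 · (0,5)X 3/5 · (0,6)X 2/3
Row 1: (1,1)X 4/6 · (1,2)O 1/6 · (1,3)X 2/6 · (1,4)O 3/6 · (1,5)O 2/6 · (1,6)X 2/3
Row 2: (2,0)X 3/4 · (2,1)X 5/7 · (2,2)X 6/8 · (2,3)O 4/8 · (2,4)O 5/7
Row 3: (3,0)O 1/5 · (3,1)X 5/8 · (3,2)X 4/7 · (3,3)X 2/7 · (3,4)O 5/6 · (3,5)O 6/6 · (3,6)O 3/3
Row 4: (4,0)X 3/5 · (4,1)O 2/7 · (4,2)O 1/5 · (4,4)O 3/4 · (4,5)O 6/6 · (4,6)O 4/4
Row 5: (5,0)X 2/3 · (5,1)X 2/4 · (5,6)O 2/2
The smallest same-type fraction is 0/2 at (0,0), which reduces to 0/1. Any threshold above that leaves this particle unsatisfied.

0/1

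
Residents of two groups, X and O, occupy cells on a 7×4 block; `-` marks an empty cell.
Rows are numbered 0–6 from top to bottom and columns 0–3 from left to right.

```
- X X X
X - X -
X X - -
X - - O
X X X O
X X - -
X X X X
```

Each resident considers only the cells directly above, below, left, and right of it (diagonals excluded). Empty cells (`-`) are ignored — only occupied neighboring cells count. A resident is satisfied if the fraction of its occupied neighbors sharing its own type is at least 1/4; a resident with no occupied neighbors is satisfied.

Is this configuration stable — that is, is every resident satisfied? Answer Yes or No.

Row 0: (0,1)X 1/1 ✓ · (0,2)X 3/3 ✓ · (0,3)X 1/1 ✓
Row 1: (1,0)X 1/1 ✓ · (1,2)X 1/1 ✓
Row 2: (2,0)X 3/3 ✓ · (2,1)X 1/1 ✓
Row 3: (3,0)X 2/2 ✓ · (3,3)O 1/1 ✓
Row 4: (4,0)X 3/3 ✓ · (4,1)X 3/3 ✓ · (4,2)X 1/2 ✓ · (4,3)O 1/2 ✓
Row 5: (5,0)X 3/3 ✓ · (5,1)X 3/3 ✓
Row 6: (6,0)X 2/2 ✓ · (6,1)X 3/3 ✓ · (6,2)X 2/2 ✓ · (6,3)X 1/1 ✓
All meet the threshold, so the configuration is stable.

Yes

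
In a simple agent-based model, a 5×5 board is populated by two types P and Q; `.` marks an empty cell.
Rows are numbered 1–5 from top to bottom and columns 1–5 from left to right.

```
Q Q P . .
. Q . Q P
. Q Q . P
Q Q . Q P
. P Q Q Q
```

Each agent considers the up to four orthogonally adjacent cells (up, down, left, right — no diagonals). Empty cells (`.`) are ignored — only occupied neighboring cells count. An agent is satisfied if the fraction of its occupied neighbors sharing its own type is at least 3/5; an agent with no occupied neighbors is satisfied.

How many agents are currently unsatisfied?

8

(1,1)Q 1/1 ok
(1,2)Q 2/3 ok
(1,3)P 0/1 unhappy
(2,2)Q 2/2 ok
(2,4)Q 0/1 unhappy
(2,5)P 1/2 unhappy
(3,2)Q 3/3 ok
(3,3)Q 1/1 ok
(3,5)P 2/2 ok
(4,1)Q 1/1 ok
(4,2)Q 2/3 ok
(4,4)Q 1/2 unhappy
(4,5)P 1/3 unhappy
(5,2)P 0/2 unhappy
(5,3)Q 1/2 unhappy
(5,4)Q 3/3 ok
(5,5)Q 1/2 unhappy
Unsatisfied: (1,3), (2,4), (2,5), (4,4), (4,5), (5,2), (5,3), (5,5) — 8 in total.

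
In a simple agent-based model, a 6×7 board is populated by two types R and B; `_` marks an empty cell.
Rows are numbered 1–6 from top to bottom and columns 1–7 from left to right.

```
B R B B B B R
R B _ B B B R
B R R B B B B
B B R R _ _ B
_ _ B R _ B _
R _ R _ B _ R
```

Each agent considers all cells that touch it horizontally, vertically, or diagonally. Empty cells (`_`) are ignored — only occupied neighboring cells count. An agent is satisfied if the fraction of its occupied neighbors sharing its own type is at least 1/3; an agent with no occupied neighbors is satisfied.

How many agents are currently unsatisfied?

4

Row 1: (1,1)B 1/3 ✓ · (1,2)R 1/4 ✗ · (1,3)B 3/4 ✓ · (1,4)B 4/4 ✓ · (1,5)B 5/5 ✓ · (1,6)B 3/5 ✓ · (1,7)R 1/3 ✓
Row 2: (2,1)R 2/5 ✓ · (2,2)B 3/7 ✓ · (2,4)B 6/7 ✓ · (2,5)B 8/8 ✓ · (2,6)B 6/8 ✓ · (2,7)R 1/5 ✗
Row 3: (3,1)B 3/5 ✓ · (3,2)R 3/7 ✓ · (3,3)R 3/7 ✓ · (3,4)B 3/6 ✓ · (3,5)B 5/6 ✓ · (3,6)B 5/6 ✓ · (3,7)B 3/4 ✓
Row 4: (4,1)B 2/3 ✓ · (4,2)B 3/6 ✓ · (4,3)R 4/7 ✓ · (4,4)R 3/6 ✓ · (4,7)B 3/3 ✓
Row 5: (5,3)B 1/5 ✗ · (5,4)R 3/5 ✓ · (5,6)B 2/3 ✓
Row 6: (6,1)R 0/0 ✓ · (6,3)R 1/2 ✓ · (6,5)B 1/2 ✓ · (6,7)R 0/1 ✗
Unsatisfied: (1,2), (2,7), (5,3), (6,7) — 4 in total.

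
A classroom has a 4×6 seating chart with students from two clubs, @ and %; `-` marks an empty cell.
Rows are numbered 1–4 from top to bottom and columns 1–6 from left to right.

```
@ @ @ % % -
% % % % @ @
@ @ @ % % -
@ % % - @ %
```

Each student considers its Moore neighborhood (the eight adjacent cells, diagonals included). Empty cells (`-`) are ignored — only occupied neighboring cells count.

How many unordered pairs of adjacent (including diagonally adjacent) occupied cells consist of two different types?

Scan each occupied cell's neighbors to the right and below (and the two forward diagonals) so each pair is counted once.
From row 1: 12 unlike of 18 pairs (running 12/18).
From row 2: 12 unlike of 19 pairs (running 24/37).
From row 3: 8 unlike of 15 pairs (running 32/52).
From row 4: 2 unlike of 3 pairs (running 34/55).
Total adjacent occupied pairs: 55; unlike-type pairs: 34.

34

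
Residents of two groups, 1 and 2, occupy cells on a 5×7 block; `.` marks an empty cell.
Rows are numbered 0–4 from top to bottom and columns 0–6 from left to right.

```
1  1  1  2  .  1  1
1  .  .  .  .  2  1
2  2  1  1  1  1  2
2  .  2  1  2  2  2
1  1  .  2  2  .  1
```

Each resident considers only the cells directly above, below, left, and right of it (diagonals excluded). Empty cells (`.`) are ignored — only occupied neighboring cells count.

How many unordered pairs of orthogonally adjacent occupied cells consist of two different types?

16

Scan each occupied cell's neighbors to the right and below so each pair is counted once.
Row 0: 1(0,0)–1(0,1)= 1(0,0)–1(1,0)= 1(0,1)–1(0,2)= 1(0,2)–2(0,3)≠ 1(0,5)–1(0,6)= 1(0,5)–2(1,5)≠ 1(0,6)–1(1,6)=  → 2/7 unlike.
Row 1: 1(1,0)–2(2,0)≠ 2(1,5)–1(1,6)≠ 2(1,5)–1(2,5)≠ 1(1,6)–2(2,6)≠  → 4/4 unlike.
Row 2: 2(2,0)–2(2,1)= 2(2,0)–2(3,0)= 2(2,1)–1(2,2)≠ 1(2,2)–1(2,3)= 1(2,2)–2(3,2)≠ 1(2,3)–1(2,4)= 1(2,3)–1(3,3)= 1(2,4)–1(2,5)= 1(2,4)–2(3,4)≠ 1(2,5)–2(2,6)≠ 1(2,5)–2(3,5)≠ 2(2,6)–2(3,6)=  → 5/12 unlike.
Row 3: 2(3,0)–1(4,0)≠ 2(3,2)–1(3,3)≠ 1(3,3)–2(3,4)≠ 1(3,3)–2(4,3)≠ 2(3,4)–2(3,5)= 2(3,4)–2(4,4)= 2(3,5)–2(3,6)= 2(3,6)–1(4,6)≠  → 5/8 unlike.
Row 4: 1(4,0)–1(4,1)= 2(4,3)–2(4,4)=  → 0/2 unlike.
Total adjacent occupied pairs: 33; unlike-type pairs: 16.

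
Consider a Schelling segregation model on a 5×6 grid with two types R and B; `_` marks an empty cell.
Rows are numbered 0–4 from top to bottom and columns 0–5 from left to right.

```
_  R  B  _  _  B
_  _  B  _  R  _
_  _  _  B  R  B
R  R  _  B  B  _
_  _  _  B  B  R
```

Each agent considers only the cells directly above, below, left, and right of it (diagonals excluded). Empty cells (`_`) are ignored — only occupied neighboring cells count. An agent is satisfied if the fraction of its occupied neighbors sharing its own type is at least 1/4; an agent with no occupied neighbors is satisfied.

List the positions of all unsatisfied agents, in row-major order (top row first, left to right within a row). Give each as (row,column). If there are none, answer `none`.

(0,1), (2,5), (4,5)

Row 0: (0,1)R 0/1 ✗ · (0,2)B 1/2 ✓ · (0,5)B 0/0 ✓
Row 1: (1,2)B 1/1 ✓ · (1,4)R 1/1 ✓
Row 2: (2,3)B 1/2 ✓ · (2,4)R 1/4 ✓ · (2,5)B 0/1 ✗
Row 3: (3,0)R 1/1 ✓ · (3,1)R 1/1 ✓ · (3,3)B 3/3 ✓ · (3,4)B 2/3 ✓
Row 4: (4,3)B 2/2 ✓ · (4,4)B 2/3 ✓ · (4,5)R 0/1 ✗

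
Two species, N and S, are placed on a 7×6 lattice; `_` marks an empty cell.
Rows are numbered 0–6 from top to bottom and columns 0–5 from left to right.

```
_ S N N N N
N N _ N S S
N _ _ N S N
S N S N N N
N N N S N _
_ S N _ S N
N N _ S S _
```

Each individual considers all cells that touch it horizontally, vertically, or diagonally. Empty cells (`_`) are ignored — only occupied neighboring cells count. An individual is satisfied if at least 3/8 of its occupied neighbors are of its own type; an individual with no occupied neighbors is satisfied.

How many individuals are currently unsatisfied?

(0,1)S 0/3 not
(0,2)N 3/4 satisfied
(0,3)N 3/4 satisfied
(0,4)N 3/5 satisfied
(0,5)N 1/3 not
(1,0)N 2/3 satisfied
(1,1)N 3/4 satisfied
(1,3)N 4/6 satisfied
(1,4)S 2/8 not
(1,5)S 2/5 satisfied
(2,0)N 3/4 satisfied
(2,3)N 3/6 satisfied
(2,4)S 2/8 not
(2,5)N 2/5 satisfied
(3,0)S 0/4 not
(3,1)N 4/6 satisfied
(3,2)S 1/6 not
(3,3)N 4/7 satisfied
(3,4)N 5/7 satisfied
(3,5)N 3/4 satisfied
(4,0)N 2/4 satisfied
(4,1)N 4/7 satisfied
(4,2)N 4/7 satisfied
(4,3)S 2/7 not
(4,4)N 4/6 satisfied
(5,1)S 0/6 not
(5,2)N 3/6 satisfied
(5,4)S 3/5 satisfied
(5,5)N 1/3 not
(6,0)N 1/2 satisfied
(6,1)N 2/3 satisfied
(6,3)S 2/3 satisfied
(6,4)S 2/3 satisfied
Unsatisfied: (0,1), (0,5), (1,4), (2,4), (3,0), (3,2), (4,3), (5,1), (5,5) — 9 in total.

9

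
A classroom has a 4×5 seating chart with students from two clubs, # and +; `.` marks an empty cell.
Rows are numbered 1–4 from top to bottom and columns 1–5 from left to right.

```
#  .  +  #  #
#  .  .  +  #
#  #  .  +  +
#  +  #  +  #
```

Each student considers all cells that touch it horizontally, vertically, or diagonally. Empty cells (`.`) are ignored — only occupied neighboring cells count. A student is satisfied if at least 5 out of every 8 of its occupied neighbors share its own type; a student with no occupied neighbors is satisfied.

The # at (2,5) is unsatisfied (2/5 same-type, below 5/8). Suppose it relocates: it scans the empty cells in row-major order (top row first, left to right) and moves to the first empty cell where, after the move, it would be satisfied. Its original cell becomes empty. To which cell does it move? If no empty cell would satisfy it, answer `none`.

(1,2)

Vacating (2,5). Empty cells in order:
  (1,2): 2/3 same-type → satisfied — stop here.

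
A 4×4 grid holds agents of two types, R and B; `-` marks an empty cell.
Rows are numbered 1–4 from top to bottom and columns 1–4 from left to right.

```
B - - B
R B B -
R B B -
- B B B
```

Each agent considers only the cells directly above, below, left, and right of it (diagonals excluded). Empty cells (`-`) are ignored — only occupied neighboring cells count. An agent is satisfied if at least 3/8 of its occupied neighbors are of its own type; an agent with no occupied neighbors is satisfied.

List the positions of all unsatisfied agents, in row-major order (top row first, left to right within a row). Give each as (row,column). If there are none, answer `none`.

(1,1), (2,1)

Row 1: (1,1)B 0/1 ✗ · (1,4)B 0/0 ✓
Row 2: (2,1)R 1/3 ✗ · (2,2)B 2/3 ✓ · (2,3)B 2/2 ✓
Row 3: (3,1)R 1/2 ✓ · (3,2)B 3/4 ✓ · (3,3)B 3/3 ✓
Row 4: (4,2)B 2/2 ✓ · (4,3)B 3/3 ✓ · (4,4)B 1/1 ✓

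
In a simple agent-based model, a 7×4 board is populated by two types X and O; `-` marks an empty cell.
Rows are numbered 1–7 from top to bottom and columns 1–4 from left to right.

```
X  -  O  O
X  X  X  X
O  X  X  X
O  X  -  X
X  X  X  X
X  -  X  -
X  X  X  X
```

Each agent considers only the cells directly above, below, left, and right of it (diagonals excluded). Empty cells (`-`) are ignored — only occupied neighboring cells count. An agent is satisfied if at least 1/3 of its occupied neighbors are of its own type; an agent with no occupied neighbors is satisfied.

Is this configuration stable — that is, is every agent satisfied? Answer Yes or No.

Row 1: (1,1)X 1/1 ✓ · (1,3)O 1/2 ✓ · (1,4)O 1/2 ✓
Row 2: (2,1)X 2/3 ✓ · (2,2)X 3/3 ✓ · (2,3)X 3/4 ✓ · (2,4)X 2/3 ✓
Row 3: (3,1)O 1/3 ✓ · (3,2)X 3/4 ✓ · (3,3)X 3/3 ✓ · (3,4)X 3/3 ✓
Row 4: (4,1)O 1/3 ✓ · (4,2)X 2/3 ✓ · (4,4)X 2/2 ✓
Row 5: (5,1)X 2/3 ✓ · (5,2)X 3/3 ✓ · (5,3)X 3/3 ✓ · (5,4)X 2/2 ✓
Row 6: (6,1)X 2/2 ✓ · (6,3)X 2/2 ✓
Row 7: (7,1)X 2/2 ✓ · (7,2)X 2/2 ✓ · (7,3)X 3/3 ✓ · (7,4)X 1/1 ✓
All meet the threshold, so the configuration is stable.

Yes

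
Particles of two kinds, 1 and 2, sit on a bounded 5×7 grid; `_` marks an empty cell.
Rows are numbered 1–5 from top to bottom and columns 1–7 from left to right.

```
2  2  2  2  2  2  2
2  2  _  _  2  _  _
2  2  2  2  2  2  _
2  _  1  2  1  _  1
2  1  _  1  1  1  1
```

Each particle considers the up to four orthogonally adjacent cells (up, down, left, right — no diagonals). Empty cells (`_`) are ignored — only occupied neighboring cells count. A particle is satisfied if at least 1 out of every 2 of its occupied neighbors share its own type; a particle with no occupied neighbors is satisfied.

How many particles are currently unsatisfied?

Row 1: (1,1)2 2/2 ✓ · (1,2)2 3/3 ✓ · (1,3)2 2/2 ✓ · (1,4)2 2/2 ✓ · (1,5)2 3/3 ✓ · (1,6)2 2/2 ✓ · (1,7)2 1/1 ✓
Row 2: (2,1)2 3/3 ✓ · (2,2)2 3/3 ✓ · (2,5)2 2/2 ✓
Row 3: (3,1)2 3/3 ✓ · (3,2)2 3/3 ✓ · (3,3)2 2/3 ✓ · (3,4)2 3/3 ✓ · (3,5)2 3/4 ✓ · (3,6)2 1/1 ✓
Row 4: (4,1)2 2/2 ✓ · (4,3)1 0/2 ✗ · (4,4)2 1/4 ✗ · (4,5)1 1/3 ✗ · (4,7)1 1/1 ✓
Row 5: (5,1)2 1/2 ✓ · (5,2)1 0/1 ✗ · (5,4)1 1/2 ✓ · (5,5)1 3/3 ✓ · (5,6)1 2/2 ✓ · (5,7)1 2/2 ✓
Unsatisfied: (4,3), (4,4), (4,5), (5,2) — 4 in total.

4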